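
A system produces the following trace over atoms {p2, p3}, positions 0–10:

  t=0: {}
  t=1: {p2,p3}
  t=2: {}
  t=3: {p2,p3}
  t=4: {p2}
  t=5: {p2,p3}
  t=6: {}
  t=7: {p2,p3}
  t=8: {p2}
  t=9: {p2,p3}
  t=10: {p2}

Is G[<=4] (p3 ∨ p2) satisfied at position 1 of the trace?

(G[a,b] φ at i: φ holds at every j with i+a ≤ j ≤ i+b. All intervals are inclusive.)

No

Check (p3 ∨ p2) at every j in [1,5]:
  j=1: true
  j=2: false
  j=3: true
  j=4: true
  j=5: true
Fails at j=2 → formula fails.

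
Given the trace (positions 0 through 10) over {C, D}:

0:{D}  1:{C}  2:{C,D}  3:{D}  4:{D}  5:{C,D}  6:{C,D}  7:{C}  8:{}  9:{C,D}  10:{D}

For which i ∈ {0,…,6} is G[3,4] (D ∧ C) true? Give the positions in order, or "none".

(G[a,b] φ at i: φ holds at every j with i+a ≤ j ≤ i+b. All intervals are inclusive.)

2

Evaluate at each i in [0,6]:
  i=0: ✗ (fails at j=3)
  i=1: ✗ (fails at j=4)
  i=2: ✓ (all of [5,6])
  i=3: ✗ (fails at j=7)
  i=4: ✗ (fails at j=7)
  i=5: ✗ (fails at j=8)
  i=6: ✗ (fails at j=10)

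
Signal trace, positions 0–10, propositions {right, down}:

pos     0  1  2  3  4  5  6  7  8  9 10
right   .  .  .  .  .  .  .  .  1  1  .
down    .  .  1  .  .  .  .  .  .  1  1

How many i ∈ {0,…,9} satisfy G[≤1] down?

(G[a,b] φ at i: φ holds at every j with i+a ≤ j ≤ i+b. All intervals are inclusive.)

1

Evaluate at each i in [0,9]:
  i=0: ✗ (fails at j=0)
  i=1: ✗ (fails at j=1)
  i=2: ✗ (fails at j=3)
  i=3: ✗ (fails at j=3)
  i=4: ✗ (fails at j=4)
  i=5: ✗ (fails at j=5)
  i=6: ✗ (fails at j=6)
  i=7: ✗ (fails at j=7)
  i=8: ✗ (fails at j=8)
  i=9: ✓ (all of [9,10])
Positions where it holds: {9} → 1.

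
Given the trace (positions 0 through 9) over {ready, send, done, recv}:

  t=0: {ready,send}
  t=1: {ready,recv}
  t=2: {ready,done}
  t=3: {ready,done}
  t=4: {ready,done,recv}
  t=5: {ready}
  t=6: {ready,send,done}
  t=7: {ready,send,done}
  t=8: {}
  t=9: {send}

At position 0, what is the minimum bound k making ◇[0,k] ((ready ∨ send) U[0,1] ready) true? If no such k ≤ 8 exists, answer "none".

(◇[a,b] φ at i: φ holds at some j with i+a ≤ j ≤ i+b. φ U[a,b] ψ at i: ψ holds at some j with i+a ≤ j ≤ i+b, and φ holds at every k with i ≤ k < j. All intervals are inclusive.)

Scan j = 0,1,… for ((ready ∨ send) U[0,1] ready):
  j=0: holds
First hit at j=0, so smallest k = 0-0 = 0.

0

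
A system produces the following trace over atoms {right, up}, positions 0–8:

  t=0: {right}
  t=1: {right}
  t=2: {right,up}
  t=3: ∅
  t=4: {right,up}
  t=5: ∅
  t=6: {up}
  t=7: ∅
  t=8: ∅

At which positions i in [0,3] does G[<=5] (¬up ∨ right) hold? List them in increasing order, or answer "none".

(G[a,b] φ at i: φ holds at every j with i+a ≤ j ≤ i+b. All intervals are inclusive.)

0

Evaluate at each i in [0,3]:
  i=0: ✓ (all of [0,5])
  i=1: ✗ (fails at j=6)
  i=2: ✗ (fails at j=6)
  i=3: ✗ (fails at j=6)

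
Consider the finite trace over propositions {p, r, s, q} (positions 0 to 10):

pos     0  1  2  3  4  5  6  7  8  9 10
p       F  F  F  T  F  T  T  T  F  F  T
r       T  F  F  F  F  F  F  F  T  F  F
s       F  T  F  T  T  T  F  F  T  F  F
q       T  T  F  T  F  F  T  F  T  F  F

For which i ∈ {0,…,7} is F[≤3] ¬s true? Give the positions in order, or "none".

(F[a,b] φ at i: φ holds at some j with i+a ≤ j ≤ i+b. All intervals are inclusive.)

0, 1, 2, 3, 4, 5, 6, 7

Evaluate at each i in [0,7]:
  i=0: ✓ (witness j=0)
  i=1: ✓ (witness j=2)
  i=2: ✓ (witness j=2)
  i=3: ✓ (witness j=6)
  i=4: ✓ (witness j=6)
  i=5: ✓ (witness j=6)
  i=6: ✓ (witness j=6)
  i=7: ✓ (witness j=7)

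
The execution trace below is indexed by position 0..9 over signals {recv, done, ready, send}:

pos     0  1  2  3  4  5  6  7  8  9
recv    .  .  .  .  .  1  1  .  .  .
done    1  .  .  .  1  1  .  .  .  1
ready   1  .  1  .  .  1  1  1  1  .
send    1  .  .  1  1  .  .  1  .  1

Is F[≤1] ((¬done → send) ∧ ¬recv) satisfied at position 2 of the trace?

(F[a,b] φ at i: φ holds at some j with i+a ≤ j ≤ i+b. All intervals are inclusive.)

Check ((¬done → send) ∧ ¬recv) at each j in [2,3]:
  j=2: false
  j=3: true
Found at j=3 → formula holds.

Yes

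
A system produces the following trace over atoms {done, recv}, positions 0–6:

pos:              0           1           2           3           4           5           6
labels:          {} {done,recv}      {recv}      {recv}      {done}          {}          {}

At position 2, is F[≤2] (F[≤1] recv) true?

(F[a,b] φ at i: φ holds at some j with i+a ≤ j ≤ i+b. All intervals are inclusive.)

True

Check F[≤1] recv at each j in [2,4]:
  j=2: holds (witness at 2)
  j=3: holds (witness at 3)
  j=4: fails (none in [4,5])
Found at j=2 → formula holds.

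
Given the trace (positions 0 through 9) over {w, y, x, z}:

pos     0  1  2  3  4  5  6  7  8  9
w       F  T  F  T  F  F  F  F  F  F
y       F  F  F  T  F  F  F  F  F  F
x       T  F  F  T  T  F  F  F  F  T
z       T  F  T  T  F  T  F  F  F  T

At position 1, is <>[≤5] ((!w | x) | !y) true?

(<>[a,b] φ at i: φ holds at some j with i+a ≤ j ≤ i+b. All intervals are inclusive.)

Check ((!w | x) | !y) at each j in [1,6]:
  j=1: true
  j=2: true
  j=3: true
  j=4: true
  j=5: true
  j=6: true
Found at j=1 → formula holds.

True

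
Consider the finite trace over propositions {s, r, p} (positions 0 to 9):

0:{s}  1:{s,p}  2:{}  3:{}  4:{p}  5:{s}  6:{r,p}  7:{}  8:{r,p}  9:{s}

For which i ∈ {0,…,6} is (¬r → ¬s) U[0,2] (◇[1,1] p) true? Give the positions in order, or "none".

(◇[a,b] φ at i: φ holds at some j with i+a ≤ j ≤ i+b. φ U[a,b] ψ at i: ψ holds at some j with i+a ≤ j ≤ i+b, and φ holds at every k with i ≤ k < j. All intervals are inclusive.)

0, 2, 3, 4, 5, 6

Evaluate at each i in [0,6]:
  i=0: ✓ (rhs at j=0)
  i=1: ✗ (lhs fails at k=1 before rhs at j=3)
  i=2: ✓ (rhs at j=3; lhs holds on [2,2])
  i=3: ✓ (rhs at j=3)
  i=4: ✓ (rhs at j=5; lhs holds on [4,4])
  i=5: ✓ (rhs at j=5)
  i=6: ✓ (rhs at j=7; lhs holds on [6,6])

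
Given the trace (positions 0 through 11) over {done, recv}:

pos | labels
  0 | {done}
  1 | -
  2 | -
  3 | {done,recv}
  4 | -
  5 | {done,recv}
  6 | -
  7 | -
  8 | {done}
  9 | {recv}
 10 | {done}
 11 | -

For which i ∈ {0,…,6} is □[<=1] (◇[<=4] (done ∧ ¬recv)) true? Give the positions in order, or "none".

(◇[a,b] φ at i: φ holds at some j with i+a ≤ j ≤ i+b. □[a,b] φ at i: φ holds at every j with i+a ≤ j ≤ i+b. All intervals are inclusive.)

4, 5, 6

Evaluate at each i in [0,6]:
  i=0: ✗ (fails at j=1)
  i=1: ✗ (fails at j=1)
  i=2: ✗ (fails at j=2)
  i=3: ✗ (fails at j=3)
  i=4: ✓ (all of [4,5])
  i=5: ✓ (all of [5,6])
  i=6: ✓ (all of [6,7])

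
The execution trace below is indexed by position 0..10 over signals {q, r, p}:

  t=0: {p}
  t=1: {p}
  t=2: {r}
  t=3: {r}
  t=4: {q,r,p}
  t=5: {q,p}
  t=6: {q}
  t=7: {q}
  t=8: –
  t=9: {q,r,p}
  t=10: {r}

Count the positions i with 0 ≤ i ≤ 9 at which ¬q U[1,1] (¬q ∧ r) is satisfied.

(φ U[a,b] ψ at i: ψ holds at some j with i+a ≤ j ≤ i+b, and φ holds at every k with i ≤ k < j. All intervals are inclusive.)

2

Evaluate at each i in [0,9]:
  i=0: ✗ (no rhs in [1,1])
  i=1: ✓ (rhs at j=2; lhs holds on [1,1])
  i=2: ✓ (rhs at j=3; lhs holds on [2,2])
  i=3: ✗ (no rhs in [4,4])
  i=4: ✗ (no rhs in [5,5])
  i=5: ✗ (no rhs in [6,6])
  i=6: ✗ (no rhs in [7,7])
  i=7: ✗ (no rhs in [8,8])
  i=8: ✗ (no rhs in [9,9])
  i=9: ✗ (lhs fails at k=9 before rhs at j=10)
Positions where it holds: {1, 2} → 2.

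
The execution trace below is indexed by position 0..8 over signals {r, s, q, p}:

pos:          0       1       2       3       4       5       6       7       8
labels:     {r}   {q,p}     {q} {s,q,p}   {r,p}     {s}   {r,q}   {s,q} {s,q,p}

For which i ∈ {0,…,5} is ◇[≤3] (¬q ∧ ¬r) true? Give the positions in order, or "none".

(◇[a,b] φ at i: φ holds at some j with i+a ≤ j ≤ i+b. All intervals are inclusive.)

Evaluate at each i in [0,5]:
  i=0: ✗ (none in [0,3])
  i=1: ✗ (none in [1,4])
  i=2: ✓ (witness j=5)
  i=3: ✓ (witness j=5)
  i=4: ✓ (witness j=5)
  i=5: ✓ (witness j=5)

2, 3, 4, 5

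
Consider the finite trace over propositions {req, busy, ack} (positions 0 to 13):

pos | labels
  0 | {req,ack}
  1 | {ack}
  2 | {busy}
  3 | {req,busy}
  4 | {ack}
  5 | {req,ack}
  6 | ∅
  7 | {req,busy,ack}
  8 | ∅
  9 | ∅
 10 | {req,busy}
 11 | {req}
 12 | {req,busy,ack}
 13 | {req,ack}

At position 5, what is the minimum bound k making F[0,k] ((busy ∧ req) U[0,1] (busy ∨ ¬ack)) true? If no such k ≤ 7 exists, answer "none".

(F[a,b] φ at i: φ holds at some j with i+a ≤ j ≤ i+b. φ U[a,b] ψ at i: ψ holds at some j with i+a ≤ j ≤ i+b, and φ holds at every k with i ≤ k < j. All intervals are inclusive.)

Scan j = 5,6,… for ((busy ∧ req) U[0,1] (busy ∨ ¬ack)):
  j=5: fails
  j=6: holds
First hit at j=6, so smallest k = 6-5 = 1.

1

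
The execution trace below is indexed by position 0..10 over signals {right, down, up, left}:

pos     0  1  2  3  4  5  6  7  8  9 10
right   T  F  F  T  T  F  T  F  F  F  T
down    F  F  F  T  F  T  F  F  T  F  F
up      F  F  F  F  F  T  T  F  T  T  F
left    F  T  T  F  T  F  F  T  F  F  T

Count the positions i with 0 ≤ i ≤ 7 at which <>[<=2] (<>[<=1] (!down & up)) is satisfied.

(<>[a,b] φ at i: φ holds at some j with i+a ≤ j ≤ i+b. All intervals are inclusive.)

5

Evaluate at each i in [0,7]:
  i=0: ✗ (none in [0,2])
  i=1: ✗ (none in [1,3])
  i=2: ✗ (none in [2,4])
  i=3: ✓ (witness j=5)
  i=4: ✓ (witness j=5)
  i=5: ✓ (witness j=5)
  i=6: ✓ (witness j=6)
  i=7: ✓ (witness j=8)
Positions where it holds: {3, 4, 5, 6, 7} → 5.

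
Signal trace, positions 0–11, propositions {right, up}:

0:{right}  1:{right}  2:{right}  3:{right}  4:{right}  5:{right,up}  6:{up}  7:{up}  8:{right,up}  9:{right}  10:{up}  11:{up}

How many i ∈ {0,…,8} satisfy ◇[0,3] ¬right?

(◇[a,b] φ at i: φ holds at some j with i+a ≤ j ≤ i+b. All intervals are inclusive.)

6

Evaluate at each i in [0,8]:
  i=0: ✗ (none in [0,3])
  i=1: ✗ (none in [1,4])
  i=2: ✗ (none in [2,5])
  i=3: ✓ (witness j=6)
  i=4: ✓ (witness j=6)
  i=5: ✓ (witness j=6)
  i=6: ✓ (witness j=6)
  i=7: ✓ (witness j=7)
  i=8: ✓ (witness j=10)
Positions where it holds: {3, 4, 5, 6, 7, 8} → 6.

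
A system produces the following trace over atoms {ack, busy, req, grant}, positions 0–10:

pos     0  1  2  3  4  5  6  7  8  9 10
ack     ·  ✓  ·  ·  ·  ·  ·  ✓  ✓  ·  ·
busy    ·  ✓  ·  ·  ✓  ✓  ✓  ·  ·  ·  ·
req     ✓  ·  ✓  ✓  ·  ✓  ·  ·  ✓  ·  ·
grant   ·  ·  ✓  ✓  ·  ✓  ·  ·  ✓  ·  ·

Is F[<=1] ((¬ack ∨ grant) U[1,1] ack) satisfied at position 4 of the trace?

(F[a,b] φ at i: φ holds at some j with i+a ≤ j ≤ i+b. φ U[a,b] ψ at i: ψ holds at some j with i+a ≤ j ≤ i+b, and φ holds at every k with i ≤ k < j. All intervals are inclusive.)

Check ((¬ack ∨ grant) U[1,1] ack) at each j in [4,5]:
  j=4: fails
  j=5: fails
No position in the window satisfies it → formula fails.

No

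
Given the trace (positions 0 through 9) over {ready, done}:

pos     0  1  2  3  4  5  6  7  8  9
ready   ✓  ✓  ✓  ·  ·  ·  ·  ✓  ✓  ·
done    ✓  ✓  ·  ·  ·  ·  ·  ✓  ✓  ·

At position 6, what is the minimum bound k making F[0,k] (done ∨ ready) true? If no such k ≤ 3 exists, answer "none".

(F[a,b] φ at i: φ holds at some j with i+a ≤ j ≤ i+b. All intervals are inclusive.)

1

Scan j = 6,7,… for (done ∨ ready):
  j=6: fails
  j=7: holds
First hit at j=7, so smallest k = 7-6 = 1.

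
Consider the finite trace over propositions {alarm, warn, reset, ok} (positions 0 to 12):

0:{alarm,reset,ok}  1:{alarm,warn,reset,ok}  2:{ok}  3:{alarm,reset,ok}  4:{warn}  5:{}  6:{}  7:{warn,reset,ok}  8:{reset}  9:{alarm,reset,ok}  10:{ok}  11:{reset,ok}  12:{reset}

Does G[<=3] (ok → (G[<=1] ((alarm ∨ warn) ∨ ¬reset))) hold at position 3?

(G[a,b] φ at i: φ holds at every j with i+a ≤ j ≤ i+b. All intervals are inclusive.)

Check (ok → (G[<=1] ((alarm ∨ warn) ∨ ¬reset))) at every j in [3,6]:
  j=3: antecedent true; consequent holds on [3,4] → ✓
  j=4: antecedent false → ✓
  j=5: antecedent false → ✓
  j=6: antecedent false → ✓
All positions satisfy it → formula holds.

Holds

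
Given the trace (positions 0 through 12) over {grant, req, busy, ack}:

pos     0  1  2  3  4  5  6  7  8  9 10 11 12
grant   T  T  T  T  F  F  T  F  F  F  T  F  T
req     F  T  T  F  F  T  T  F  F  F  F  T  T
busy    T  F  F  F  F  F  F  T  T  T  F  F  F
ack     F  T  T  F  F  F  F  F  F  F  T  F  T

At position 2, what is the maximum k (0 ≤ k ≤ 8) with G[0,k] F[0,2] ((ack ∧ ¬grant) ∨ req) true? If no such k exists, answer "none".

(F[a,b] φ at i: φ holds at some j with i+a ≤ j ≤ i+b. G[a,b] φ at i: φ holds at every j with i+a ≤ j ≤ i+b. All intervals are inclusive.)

4

F[0,2] ((ack ∧ ¬grant) ∨ req) must hold from j=2 onward; find where it first fails.
  j=2: holds
  j=3: holds
  j=4: holds
  j=5: holds
  j=6: holds
  j=7: fails
Holds on [2,6], so largest k = 4.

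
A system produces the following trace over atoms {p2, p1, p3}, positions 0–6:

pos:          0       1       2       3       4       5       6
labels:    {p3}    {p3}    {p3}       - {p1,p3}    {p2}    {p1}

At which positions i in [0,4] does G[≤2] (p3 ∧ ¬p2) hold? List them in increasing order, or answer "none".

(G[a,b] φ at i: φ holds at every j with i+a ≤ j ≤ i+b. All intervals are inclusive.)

Evaluate at each i in [0,4]:
  i=0: ✓ (all of [0,2])
  i=1: ✗ (fails at j=3)
  i=2: ✗ (fails at j=3)
  i=3: ✗ (fails at j=3)
  i=4: ✗ (fails at j=5)

0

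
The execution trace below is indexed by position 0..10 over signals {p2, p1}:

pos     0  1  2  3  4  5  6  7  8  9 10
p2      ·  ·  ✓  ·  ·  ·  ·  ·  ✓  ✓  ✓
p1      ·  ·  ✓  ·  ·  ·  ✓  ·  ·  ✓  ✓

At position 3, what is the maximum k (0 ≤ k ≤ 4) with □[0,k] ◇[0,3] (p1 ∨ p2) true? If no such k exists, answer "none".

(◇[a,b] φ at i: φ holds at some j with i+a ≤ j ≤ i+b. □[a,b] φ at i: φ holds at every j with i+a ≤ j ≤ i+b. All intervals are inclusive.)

4

◇[0,3] (p1 ∨ p2) must hold from j=3 onward; find where it first fails.
  j=3: holds
  j=4: holds
  j=5: holds
  j=6: holds
  j=7: holds
Holds through j=7; largest k = 4.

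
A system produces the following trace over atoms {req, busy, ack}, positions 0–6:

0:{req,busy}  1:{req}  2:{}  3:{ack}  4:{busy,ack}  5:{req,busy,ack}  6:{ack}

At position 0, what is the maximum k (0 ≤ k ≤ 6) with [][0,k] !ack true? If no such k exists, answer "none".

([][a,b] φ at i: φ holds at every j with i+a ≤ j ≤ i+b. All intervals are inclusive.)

2

!ack must hold from j=0 onward; find where it first fails.
  j=0: holds
  j=1: holds
  j=2: holds
  j=3: fails
Holds on [0,2], so largest k = 2.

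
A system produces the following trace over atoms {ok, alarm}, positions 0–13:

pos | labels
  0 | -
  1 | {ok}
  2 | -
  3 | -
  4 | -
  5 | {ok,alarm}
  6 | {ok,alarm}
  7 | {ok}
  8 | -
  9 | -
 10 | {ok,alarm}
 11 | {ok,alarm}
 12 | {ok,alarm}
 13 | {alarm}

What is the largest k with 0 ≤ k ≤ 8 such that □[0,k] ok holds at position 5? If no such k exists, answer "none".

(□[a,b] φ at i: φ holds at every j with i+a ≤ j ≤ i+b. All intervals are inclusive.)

2

ok must hold from j=5 onward; find where it first fails.
  j=5: holds
  j=6: holds
  j=7: holds
  j=8: fails
Holds on [5,7], so largest k = 2.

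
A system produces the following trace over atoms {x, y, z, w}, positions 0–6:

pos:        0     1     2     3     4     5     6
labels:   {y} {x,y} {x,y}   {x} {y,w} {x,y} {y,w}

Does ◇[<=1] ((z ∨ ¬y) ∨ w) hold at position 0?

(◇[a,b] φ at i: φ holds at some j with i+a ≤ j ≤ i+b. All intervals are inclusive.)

Check ((z ∨ ¬y) ∨ w) at each j in [0,1]:
  j=0: false
  j=1: false
No position in the window satisfies it → formula fails.

No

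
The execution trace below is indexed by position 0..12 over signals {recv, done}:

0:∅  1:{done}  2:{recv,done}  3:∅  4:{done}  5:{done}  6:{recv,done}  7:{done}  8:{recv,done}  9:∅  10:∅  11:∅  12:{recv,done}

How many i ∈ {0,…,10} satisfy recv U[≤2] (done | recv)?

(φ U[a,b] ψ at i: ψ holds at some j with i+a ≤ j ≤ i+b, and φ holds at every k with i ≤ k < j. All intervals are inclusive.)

Evaluate at each i in [0,10]:
  i=0: ✗ (lhs fails at k=0 before rhs at j=1)
  i=1: ✓ (rhs at j=1)
  i=2: ✓ (rhs at j=2)
  i=3: ✗ (lhs fails at k=3 before rhs at j=4)
  i=4: ✓ (rhs at j=4)
  i=5: ✓ (rhs at j=5)
  i=6: ✓ (rhs at j=6)
  i=7: ✓ (rhs at j=7)
  i=8: ✓ (rhs at j=8)
  i=9: ✗ (no rhs in [9,11])
  i=10: ✗ (lhs fails at k=10 before rhs at j=12)
Positions where it holds: {1, 2, 4, 5, 6, 7, 8} → 7.

7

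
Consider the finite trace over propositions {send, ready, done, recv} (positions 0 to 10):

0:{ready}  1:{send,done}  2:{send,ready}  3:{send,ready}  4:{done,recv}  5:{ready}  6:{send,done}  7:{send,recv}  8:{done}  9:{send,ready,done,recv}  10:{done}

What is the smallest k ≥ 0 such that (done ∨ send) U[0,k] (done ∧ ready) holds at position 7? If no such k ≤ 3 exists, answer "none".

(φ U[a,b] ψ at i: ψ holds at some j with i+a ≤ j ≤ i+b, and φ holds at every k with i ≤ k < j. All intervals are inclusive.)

2

Need earliest j ≥ 7 with (done ∧ ready), and (done ∨ send) at every k in [7,j-1].
  j=7: rhs fails.
  j=8: rhs fails.
  j=9: rhs holds; lhs holds on [7,8]. k = 2.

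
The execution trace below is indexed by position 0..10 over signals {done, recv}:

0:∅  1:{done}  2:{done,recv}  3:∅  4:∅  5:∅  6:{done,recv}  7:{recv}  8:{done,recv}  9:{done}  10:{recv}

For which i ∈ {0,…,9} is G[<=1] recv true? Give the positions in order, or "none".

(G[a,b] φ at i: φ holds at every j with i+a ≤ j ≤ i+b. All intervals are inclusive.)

Evaluate at each i in [0,9]:
  i=0: ✗ (fails at j=0)
  i=1: ✗ (fails at j=1)
  i=2: ✗ (fails at j=3)
  i=3: ✗ (fails at j=3)
  i=4: ✗ (fails at j=4)
  i=5: ✗ (fails at j=5)
  i=6: ✓ (all of [6,7])
  i=7: ✓ (all of [7,8])
  i=8: ✗ (fails at j=9)
  i=9: ✗ (fails at j=9)

6, 7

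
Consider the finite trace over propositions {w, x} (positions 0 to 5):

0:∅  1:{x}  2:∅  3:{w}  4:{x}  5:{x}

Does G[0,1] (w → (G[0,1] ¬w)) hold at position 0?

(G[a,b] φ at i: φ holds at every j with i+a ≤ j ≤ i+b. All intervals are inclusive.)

Yes

Check (w → (G[0,1] ¬w)) at every j in [0,1]:
  j=0: antecedent false → ✓
  j=1: antecedent false → ✓
All positions satisfy it → formula holds.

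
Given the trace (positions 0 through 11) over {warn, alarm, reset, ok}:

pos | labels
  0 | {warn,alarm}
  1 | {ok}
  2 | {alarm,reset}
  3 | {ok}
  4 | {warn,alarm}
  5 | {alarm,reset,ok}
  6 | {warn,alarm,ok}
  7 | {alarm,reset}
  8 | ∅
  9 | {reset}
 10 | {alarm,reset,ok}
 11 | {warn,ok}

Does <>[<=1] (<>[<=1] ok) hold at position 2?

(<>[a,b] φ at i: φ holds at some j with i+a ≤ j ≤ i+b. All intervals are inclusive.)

Check <>[<=1] ok at each j in [2,3]:
  j=2: holds (witness at 3)
  j=3: holds (witness at 3)
Found at j=2 → formula holds.

Holds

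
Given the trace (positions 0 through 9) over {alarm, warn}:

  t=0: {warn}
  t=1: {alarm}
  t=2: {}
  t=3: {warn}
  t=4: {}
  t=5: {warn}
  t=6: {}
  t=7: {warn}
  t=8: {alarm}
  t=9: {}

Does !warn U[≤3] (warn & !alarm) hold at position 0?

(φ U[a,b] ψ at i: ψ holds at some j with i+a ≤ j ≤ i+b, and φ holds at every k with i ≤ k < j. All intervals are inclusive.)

True

Need some j in [0,3] with (warn & !alarm), and !warn at every k in [0,j-1].
  j=0: (warn & !alarm) holds; no prefix to check → satisfied.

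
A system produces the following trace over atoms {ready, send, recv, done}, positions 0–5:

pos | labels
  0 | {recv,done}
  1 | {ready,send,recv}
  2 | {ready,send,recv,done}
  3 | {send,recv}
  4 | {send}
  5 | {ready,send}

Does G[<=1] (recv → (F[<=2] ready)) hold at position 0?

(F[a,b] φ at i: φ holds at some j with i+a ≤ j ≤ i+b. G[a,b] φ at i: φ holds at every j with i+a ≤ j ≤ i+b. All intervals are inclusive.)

Check (recv → (F[<=2] ready)) at every j in [0,1]:
  j=0: antecedent true; consequent holds (witness at 1) → ✓
  j=1: antecedent true; consequent holds (witness at 1) → ✓
All positions satisfy it → formula holds.

Yes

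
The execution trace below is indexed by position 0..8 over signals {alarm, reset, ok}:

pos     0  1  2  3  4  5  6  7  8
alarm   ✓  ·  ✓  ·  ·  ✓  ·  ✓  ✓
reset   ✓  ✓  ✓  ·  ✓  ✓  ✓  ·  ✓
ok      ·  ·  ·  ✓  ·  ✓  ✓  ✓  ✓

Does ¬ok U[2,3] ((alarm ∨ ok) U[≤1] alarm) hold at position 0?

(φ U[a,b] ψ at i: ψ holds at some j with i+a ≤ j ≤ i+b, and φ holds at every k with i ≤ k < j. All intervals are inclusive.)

Yes

Need some j in [2,3] with ((alarm ∨ ok) U[≤1] alarm), and ¬ok at every k in [0,j-1].
  j=2: ((alarm ∨ ok) U[≤1] alarm) holds; ¬ok holds at every k in [0,1] → satisfied.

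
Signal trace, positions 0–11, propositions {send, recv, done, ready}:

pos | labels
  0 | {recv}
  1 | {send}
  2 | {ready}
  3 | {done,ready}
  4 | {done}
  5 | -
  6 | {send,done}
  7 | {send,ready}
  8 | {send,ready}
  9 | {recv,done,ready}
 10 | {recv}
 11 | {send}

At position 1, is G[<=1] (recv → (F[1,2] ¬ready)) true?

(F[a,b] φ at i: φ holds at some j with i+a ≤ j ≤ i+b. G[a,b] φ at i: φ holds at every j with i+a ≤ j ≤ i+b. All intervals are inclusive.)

Holds

Check (recv → (F[1,2] ¬ready)) at every j in [1,2]:
  j=1: antecedent false → ✓
  j=2: antecedent false → ✓
All positions satisfy it → formula holds.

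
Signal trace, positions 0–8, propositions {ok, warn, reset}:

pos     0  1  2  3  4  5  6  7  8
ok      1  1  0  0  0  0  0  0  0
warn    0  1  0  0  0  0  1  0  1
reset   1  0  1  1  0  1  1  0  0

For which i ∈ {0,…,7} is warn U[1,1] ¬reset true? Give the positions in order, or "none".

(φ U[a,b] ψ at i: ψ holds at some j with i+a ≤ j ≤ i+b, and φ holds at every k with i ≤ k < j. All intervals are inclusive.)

Evaluate at each i in [0,7]:
  i=0: ✗ (lhs fails at k=0 before rhs at j=1)
  i=1: ✗ (no rhs in [2,2])
  i=2: ✗ (no rhs in [3,3])
  i=3: ✗ (lhs fails at k=3 before rhs at j=4)
  i=4: ✗ (no rhs in [5,5])
  i=5: ✗ (no rhs in [6,6])
  i=6: ✓ (rhs at j=7; lhs holds on [6,6])
  i=7: ✗ (lhs fails at k=7 before rhs at j=8)

6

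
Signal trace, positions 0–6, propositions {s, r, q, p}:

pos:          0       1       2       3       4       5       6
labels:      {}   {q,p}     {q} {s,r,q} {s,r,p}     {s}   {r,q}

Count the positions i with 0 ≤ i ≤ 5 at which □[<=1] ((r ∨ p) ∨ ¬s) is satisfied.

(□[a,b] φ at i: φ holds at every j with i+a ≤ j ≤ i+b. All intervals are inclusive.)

Evaluate at each i in [0,5]:
  i=0: ✓ (all of [0,1])
  i=1: ✓ (all of [1,2])
  i=2: ✓ (all of [2,3])
  i=3: ✓ (all of [3,4])
  i=4: ✗ (fails at j=5)
  i=5: ✗ (fails at j=5)
Positions where it holds: {0, 1, 2, 3} → 4.

4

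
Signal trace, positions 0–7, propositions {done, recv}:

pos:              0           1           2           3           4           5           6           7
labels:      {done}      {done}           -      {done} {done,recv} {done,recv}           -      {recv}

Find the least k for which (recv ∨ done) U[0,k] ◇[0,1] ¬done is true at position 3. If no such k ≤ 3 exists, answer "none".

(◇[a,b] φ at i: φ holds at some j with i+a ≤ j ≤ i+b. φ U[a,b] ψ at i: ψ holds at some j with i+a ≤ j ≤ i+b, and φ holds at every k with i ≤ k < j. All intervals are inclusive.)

2

Need earliest j ≥ 3 with ◇[0,1] ¬done, and (recv ∨ done) at every k in [3,j-1].
  j=3: rhs fails.
  j=4: rhs fails.
  j=5: rhs holds; lhs holds on [3,4]. k = 2.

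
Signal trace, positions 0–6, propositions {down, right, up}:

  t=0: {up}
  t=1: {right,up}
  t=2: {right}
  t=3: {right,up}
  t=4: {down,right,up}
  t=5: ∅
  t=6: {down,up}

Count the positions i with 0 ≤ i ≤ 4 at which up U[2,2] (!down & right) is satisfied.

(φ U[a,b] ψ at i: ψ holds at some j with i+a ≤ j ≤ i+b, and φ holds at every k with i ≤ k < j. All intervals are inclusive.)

Evaluate at each i in [0,4]:
  i=0: ✓ (rhs at j=2; lhs holds on [0,1])
  i=1: ✗ (lhs fails at k=2 before rhs at j=3)
  i=2: ✗ (no rhs in [4,4])
  i=3: ✗ (no rhs in [5,5])
  i=4: ✗ (no rhs in [6,6])
Positions where it holds: {0} → 1.

1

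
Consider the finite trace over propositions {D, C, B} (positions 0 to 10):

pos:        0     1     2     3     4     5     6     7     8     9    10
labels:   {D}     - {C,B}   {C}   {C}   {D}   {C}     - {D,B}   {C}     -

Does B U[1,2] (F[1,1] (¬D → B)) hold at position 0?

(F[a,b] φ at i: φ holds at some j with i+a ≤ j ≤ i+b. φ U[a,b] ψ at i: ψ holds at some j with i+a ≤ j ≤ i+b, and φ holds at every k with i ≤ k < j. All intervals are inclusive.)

No

Need some j in [1,2] with F[1,1] (¬D → B), and B at every k in [0,j-1].
  j=1: F[1,1] (¬D → B) holds, but B fails at k=0 → not this j.
  j=2: F[1,1] (¬D → B) — fails (none in [3,3]).
No j in the window works → until fails.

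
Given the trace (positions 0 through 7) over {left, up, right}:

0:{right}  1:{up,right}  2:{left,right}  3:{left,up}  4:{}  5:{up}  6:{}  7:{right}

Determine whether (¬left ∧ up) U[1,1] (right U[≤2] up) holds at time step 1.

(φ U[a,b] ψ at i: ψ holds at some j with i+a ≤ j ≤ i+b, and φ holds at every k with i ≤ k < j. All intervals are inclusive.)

Need some j in [2,2] with (right U[≤2] up), and (¬left ∧ up) at every k in [1,j-1].
  j=2: (right U[≤2] up) holds; (¬left ∧ up) holds at every k in [1,1] → satisfied.

Holds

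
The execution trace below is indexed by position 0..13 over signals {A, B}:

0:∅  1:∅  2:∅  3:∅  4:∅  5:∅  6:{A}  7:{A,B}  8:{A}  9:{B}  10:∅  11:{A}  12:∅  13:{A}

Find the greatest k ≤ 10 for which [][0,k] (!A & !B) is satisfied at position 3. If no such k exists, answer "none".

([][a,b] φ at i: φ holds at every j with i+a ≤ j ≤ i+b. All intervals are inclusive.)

(!A & !B) must hold from j=3 onward; find where it first fails.
  j=3: holds
  j=4: holds
  j=5: holds
  j=6: fails
Holds on [3,5], so largest k = 2.

2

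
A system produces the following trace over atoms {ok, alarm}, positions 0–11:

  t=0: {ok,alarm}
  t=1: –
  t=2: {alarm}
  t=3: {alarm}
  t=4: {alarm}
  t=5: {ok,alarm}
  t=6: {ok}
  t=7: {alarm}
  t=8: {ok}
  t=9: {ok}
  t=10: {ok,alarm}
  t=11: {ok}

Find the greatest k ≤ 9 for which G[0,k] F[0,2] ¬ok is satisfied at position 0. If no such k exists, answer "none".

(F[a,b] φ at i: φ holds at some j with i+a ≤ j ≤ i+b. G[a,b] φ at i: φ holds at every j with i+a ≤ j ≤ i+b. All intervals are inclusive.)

7

F[0,2] ¬ok must hold from j=0 onward; find where it first fails.
  j=0: holds
  j=1: holds
  j=2: holds
  j=3: holds
  j=4: holds
  j=5: holds
  j=6: holds
  j=7: holds
  j=8: fails
Holds on [0,7], so largest k = 7.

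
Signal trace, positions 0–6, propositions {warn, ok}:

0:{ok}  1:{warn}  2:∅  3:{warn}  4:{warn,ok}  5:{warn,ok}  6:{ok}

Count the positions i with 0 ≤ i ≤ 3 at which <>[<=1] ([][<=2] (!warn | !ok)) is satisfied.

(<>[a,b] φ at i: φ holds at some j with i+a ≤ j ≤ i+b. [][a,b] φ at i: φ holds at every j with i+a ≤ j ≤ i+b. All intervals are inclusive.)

2

Evaluate at each i in [0,3]:
  i=0: ✓ (witness j=0)
  i=1: ✓ (witness j=1)
  i=2: ✗ (none in [2,3])
  i=3: ✗ (none in [3,4])
Positions where it holds: {0, 1} → 2.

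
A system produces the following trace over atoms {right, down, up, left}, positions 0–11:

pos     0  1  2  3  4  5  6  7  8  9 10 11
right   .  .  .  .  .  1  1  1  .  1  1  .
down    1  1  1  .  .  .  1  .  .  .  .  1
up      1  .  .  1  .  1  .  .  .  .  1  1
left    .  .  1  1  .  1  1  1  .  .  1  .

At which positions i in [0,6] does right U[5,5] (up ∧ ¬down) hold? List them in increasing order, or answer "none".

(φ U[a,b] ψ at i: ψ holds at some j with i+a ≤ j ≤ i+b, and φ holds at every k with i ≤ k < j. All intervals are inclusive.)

none

Evaluate at each i in [0,6]:
  i=0: ✗ (lhs fails at k=0 before rhs at j=5)
  i=1: ✗ (no rhs in [6,6])
  i=2: ✗ (no rhs in [7,7])
  i=3: ✗ (no rhs in [8,8])
  i=4: ✗ (no rhs in [9,9])
  i=5: ✗ (lhs fails at k=8 before rhs at j=10)
  i=6: ✗ (no rhs in [11,11])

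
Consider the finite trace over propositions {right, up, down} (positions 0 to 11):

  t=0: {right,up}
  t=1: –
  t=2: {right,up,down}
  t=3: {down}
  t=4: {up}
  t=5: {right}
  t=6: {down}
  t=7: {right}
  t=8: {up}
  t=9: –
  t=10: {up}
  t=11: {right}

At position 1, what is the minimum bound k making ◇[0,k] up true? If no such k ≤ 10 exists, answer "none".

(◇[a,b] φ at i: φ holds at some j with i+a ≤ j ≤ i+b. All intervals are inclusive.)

1

Scan j = 1,2,… for up:
  j=1: fails
  j=2: holds
First hit at j=2, so smallest k = 2-1 = 1.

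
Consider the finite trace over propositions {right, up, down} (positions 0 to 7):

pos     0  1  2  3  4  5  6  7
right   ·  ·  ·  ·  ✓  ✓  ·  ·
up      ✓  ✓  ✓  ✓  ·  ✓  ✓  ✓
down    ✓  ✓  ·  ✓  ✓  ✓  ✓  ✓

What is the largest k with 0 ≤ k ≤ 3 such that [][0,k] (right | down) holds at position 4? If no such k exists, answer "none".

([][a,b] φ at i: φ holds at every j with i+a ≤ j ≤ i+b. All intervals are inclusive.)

3

(right | down) must hold from j=4 onward; find where it first fails.
  j=4: holds
  j=5: holds
  j=6: holds
  j=7: holds
Holds through j=7; largest k = 3.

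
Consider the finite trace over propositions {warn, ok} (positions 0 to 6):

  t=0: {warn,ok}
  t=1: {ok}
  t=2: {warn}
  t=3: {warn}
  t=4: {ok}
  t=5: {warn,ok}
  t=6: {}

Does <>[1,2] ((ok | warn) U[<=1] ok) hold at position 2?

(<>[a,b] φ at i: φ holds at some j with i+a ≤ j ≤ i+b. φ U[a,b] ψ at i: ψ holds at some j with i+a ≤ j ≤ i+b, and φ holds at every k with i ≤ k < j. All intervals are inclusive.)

Check ((ok | warn) U[<=1] ok) at each j in [3,4]:
  j=3: holds
  j=4: holds
Found at j=3 → formula holds.

True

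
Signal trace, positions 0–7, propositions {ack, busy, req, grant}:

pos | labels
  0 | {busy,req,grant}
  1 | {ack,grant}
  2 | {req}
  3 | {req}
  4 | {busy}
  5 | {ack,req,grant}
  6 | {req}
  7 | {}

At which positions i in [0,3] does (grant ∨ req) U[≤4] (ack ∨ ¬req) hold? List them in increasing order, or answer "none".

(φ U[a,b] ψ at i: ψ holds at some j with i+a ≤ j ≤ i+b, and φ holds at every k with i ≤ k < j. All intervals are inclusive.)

Evaluate at each i in [0,3]:
  i=0: ✓ (rhs at j=1; lhs holds on [0,0])
  i=1: ✓ (rhs at j=1)
  i=2: ✓ (rhs at j=4; lhs holds on [2,3])
  i=3: ✓ (rhs at j=4; lhs holds on [3,3])

0, 1, 2, 3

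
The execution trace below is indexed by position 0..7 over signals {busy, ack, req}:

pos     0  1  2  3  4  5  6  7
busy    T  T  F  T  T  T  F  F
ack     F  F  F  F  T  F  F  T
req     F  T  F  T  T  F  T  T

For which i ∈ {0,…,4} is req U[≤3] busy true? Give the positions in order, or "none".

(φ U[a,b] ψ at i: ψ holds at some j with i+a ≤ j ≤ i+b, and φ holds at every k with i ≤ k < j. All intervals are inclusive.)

Evaluate at each i in [0,4]:
  i=0: ✓ (rhs at j=0)
  i=1: ✓ (rhs at j=1)
  i=2: ✗ (lhs fails at k=2 before rhs at j=3)
  i=3: ✓ (rhs at j=3)
  i=4: ✓ (rhs at j=4)

0, 1, 3, 4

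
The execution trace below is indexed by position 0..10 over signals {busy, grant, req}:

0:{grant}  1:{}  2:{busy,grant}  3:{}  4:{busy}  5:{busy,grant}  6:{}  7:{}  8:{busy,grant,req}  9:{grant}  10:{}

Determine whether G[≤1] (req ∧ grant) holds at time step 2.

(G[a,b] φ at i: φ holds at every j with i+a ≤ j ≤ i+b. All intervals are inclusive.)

Check (req ∧ grant) at every j in [2,3]:
  j=2: false
  j=3: false
Fails at j=2 → formula fails.

Does not hold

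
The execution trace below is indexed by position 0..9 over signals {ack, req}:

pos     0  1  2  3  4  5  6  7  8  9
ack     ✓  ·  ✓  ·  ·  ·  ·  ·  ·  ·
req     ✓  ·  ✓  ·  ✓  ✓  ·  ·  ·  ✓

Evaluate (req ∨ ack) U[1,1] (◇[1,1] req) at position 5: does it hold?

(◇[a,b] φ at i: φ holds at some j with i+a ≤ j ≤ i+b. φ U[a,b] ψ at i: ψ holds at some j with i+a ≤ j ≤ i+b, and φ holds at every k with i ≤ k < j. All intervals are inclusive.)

Need some j in [6,6] with ◇[1,1] req, and (req ∨ ack) at every k in [5,j-1].
  j=6: ◇[1,1] req — fails (none in [7,7]).
No j in the window works → until fails.

False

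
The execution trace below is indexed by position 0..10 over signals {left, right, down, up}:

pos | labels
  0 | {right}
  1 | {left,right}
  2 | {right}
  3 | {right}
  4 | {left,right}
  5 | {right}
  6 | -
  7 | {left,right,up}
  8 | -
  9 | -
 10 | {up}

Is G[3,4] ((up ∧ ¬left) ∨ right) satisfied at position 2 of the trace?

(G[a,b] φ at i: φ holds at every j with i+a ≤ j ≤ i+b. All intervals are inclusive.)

Does not hold

Check ((up ∧ ¬left) ∨ right) at every j in [5,6]:
  j=5: true
  j=6: false
Fails at j=6 → formula fails.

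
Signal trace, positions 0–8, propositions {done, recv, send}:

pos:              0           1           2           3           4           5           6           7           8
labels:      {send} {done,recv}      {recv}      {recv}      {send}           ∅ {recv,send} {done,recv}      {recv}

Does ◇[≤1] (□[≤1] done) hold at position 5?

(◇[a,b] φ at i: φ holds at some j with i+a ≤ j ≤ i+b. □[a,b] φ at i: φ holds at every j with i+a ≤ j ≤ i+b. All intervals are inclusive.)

False

Check □[≤1] done at each j in [5,6]:
  j=5: fails at 5
  j=6: fails at 6
No position in the window satisfies it → formula fails.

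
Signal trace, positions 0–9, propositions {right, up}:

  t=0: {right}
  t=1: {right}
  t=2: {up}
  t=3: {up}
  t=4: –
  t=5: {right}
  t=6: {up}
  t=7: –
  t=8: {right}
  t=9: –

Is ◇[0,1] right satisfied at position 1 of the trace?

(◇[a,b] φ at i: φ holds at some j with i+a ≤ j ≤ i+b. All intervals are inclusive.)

Check right at each j in [1,2]:
  j=1: true
  j=2: false
Found at j=1 → formula holds.

Yes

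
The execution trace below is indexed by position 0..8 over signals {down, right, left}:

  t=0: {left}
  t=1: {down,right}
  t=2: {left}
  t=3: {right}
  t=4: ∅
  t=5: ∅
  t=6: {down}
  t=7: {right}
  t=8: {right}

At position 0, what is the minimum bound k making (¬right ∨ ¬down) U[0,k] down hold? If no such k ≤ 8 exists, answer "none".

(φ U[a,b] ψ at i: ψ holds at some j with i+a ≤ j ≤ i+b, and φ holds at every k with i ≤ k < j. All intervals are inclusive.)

1

Need earliest j ≥ 0 with down, and (¬right ∨ ¬down) at every k in [0,j-1].
  j=0: rhs fails.
  j=1: rhs holds; lhs holds on [0,0]. k = 1.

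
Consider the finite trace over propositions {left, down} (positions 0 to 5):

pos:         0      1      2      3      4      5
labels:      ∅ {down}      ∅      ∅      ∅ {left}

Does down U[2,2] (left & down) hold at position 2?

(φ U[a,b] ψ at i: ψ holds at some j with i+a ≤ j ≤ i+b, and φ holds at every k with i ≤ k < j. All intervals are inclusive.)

No

Need some j in [4,4] with (left & down), and down at every k in [2,j-1].
  j=4: (left & down) false.
No j in the window works → until fails.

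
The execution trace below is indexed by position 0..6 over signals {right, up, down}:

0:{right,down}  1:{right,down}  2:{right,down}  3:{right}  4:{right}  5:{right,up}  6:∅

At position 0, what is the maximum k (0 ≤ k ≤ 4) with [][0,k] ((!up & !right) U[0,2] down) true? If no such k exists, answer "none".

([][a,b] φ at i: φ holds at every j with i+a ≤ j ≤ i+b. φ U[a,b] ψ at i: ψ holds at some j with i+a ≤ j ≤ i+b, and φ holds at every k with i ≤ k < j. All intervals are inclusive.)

2

((!up & !right) U[0,2] down) must hold from j=0 onward; find where it first fails.
  j=0: holds
  j=1: holds
  j=2: holds
  j=3: fails
Holds on [0,2], so largest k = 2.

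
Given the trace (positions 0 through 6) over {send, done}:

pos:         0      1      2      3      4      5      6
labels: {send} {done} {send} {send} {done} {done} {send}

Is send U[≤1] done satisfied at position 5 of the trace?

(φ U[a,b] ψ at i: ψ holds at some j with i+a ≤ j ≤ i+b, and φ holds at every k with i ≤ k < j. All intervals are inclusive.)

Yes

Need some j in [5,6] with done, and send at every k in [5,j-1].
  j=5: done holds; no prefix to check → satisfied.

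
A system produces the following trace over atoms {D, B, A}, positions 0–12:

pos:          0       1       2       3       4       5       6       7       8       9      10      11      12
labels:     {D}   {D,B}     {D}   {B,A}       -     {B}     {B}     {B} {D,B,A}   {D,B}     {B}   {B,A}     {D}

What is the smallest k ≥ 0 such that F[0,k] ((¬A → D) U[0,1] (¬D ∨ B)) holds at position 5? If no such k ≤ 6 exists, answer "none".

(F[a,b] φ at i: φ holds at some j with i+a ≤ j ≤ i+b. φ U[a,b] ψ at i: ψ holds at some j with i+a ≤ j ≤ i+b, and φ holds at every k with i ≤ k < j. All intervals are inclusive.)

0

Scan j = 5,6,… for ((¬A → D) U[0,1] (¬D ∨ B)):
  j=5: holds
First hit at j=5, so smallest k = 5-5 = 0.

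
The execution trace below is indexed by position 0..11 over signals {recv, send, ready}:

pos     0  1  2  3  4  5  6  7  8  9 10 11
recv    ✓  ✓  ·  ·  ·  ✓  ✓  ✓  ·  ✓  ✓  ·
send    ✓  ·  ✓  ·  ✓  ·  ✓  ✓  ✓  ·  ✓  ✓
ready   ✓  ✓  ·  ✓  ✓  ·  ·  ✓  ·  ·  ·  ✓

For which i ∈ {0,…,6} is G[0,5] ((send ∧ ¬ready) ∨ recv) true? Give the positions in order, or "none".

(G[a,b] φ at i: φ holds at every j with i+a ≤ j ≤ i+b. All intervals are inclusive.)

Evaluate at each i in [0,6]:
  i=0: ✗ (fails at j=3)
  i=1: ✗ (fails at j=3)
  i=2: ✗ (fails at j=3)
  i=3: ✗ (fails at j=3)
  i=4: ✗ (fails at j=4)
  i=5: ✓ (all of [5,10])
  i=6: ✗ (fails at j=11)

5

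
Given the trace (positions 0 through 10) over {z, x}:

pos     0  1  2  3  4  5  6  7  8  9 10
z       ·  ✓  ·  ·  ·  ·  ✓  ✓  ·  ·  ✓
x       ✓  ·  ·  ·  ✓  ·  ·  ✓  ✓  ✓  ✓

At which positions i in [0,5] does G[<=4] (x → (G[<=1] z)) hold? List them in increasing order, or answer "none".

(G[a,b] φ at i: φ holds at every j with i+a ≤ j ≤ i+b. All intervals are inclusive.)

none

Evaluate at each i in [0,5]:
  i=0: ✗ (fails at j=0)
  i=1: ✗ (fails at j=4)
  i=2: ✗ (fails at j=4)
  i=3: ✗ (fails at j=4)
  i=4: ✗ (fails at j=4)
  i=5: ✗ (fails at j=7)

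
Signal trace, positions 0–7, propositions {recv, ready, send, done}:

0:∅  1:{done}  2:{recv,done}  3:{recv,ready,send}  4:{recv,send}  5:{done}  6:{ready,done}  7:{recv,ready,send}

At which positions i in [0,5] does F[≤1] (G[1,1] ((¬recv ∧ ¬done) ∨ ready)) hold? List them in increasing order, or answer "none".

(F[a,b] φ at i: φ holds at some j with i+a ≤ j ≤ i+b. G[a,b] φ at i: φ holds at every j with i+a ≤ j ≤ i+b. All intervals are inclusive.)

Evaluate at each i in [0,5]:
  i=0: ✗ (none in [0,1])
  i=1: ✓ (witness j=2)
  i=2: ✓ (witness j=2)
  i=3: ✗ (none in [3,4])
  i=4: ✓ (witness j=5)
  i=5: ✓ (witness j=5)

1, 2, 4, 5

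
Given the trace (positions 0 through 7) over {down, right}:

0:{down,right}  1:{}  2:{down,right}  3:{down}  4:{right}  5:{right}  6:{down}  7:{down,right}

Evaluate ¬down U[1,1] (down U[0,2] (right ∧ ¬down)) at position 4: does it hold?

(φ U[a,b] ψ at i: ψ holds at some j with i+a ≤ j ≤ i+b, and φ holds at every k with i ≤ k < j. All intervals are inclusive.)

Need some j in [5,5] with (down U[0,2] (right ∧ ¬down)), and ¬down at every k in [4,j-1].
  j=5: (down U[0,2] (right ∧ ¬down)) holds; ¬down holds at every k in [4,4] → satisfied.

True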